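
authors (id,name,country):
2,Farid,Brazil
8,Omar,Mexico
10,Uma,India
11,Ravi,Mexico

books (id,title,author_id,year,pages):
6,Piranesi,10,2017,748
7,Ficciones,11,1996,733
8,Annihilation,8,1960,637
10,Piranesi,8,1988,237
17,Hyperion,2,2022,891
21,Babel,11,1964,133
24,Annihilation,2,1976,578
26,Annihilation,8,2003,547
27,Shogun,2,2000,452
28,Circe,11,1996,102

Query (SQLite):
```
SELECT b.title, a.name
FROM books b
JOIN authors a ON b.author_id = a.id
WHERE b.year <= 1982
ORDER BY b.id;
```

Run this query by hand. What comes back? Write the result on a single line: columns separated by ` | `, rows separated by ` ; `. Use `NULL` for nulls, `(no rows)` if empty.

Each books row matches the authors row where author_id = authors.id.
Then keep rows with b.year <= 1982.

Annihilation | Omar ; Babel | Ravi ; Annihilation | Farid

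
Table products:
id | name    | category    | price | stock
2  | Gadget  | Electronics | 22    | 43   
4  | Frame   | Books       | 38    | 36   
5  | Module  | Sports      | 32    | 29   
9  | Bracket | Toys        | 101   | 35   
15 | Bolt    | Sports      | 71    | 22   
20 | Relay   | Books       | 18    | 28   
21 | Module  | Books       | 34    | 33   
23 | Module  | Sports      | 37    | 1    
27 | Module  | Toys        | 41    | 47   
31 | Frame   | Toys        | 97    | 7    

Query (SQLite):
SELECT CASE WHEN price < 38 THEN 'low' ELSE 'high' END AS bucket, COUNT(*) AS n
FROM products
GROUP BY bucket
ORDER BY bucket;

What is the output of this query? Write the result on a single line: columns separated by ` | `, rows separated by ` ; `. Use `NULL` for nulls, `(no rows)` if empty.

high | 5 ; low | 5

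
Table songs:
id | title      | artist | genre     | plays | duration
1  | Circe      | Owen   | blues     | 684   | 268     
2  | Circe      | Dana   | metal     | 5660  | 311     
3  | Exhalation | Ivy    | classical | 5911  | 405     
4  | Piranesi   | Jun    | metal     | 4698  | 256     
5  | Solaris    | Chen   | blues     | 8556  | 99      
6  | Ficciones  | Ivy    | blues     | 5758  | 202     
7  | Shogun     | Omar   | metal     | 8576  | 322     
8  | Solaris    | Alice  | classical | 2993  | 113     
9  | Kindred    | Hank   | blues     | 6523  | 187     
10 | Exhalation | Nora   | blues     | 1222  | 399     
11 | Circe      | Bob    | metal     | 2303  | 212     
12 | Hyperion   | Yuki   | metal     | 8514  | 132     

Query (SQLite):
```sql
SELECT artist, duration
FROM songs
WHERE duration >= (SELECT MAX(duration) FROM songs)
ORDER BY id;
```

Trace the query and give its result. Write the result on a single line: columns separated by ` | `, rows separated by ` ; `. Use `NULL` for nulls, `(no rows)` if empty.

Scalar subquery: MAX(duration) over all songs rows = 405.
Keep rows where duration >= that value.

Ivy | 405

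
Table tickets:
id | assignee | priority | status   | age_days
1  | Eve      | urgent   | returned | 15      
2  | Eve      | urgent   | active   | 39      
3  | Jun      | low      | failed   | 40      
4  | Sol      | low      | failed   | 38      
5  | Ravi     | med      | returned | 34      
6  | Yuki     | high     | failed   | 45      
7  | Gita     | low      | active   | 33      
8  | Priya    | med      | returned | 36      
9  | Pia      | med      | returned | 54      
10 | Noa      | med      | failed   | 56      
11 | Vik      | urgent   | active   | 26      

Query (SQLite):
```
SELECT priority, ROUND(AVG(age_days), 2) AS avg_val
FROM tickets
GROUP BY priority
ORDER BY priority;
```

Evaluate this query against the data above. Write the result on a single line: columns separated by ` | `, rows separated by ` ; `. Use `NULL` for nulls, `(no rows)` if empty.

high | 45 ; low | 37 ; med | 45 ; urgent | 26.67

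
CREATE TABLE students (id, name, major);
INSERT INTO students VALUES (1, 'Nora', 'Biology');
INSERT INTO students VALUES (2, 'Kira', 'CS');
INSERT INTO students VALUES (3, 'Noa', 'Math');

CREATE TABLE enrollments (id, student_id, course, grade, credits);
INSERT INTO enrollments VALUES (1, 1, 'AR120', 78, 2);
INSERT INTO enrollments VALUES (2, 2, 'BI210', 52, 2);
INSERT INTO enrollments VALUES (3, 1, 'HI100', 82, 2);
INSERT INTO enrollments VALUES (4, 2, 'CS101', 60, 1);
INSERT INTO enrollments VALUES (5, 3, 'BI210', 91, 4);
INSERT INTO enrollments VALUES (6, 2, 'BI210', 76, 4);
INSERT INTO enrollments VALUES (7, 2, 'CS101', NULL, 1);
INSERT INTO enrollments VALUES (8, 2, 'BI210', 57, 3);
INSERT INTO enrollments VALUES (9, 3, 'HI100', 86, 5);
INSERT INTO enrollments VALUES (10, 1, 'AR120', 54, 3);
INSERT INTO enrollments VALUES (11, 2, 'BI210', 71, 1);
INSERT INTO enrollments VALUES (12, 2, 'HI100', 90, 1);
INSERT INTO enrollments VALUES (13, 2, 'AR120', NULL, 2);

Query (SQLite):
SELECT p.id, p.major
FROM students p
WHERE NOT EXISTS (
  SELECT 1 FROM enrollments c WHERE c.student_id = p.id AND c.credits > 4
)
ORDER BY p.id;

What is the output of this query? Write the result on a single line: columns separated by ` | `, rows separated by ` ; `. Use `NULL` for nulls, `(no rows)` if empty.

For each students row, check whether any enrollments with matching student_id has credits > 4.
Keep rows where that is false.

1 | Biology ; 2 | CS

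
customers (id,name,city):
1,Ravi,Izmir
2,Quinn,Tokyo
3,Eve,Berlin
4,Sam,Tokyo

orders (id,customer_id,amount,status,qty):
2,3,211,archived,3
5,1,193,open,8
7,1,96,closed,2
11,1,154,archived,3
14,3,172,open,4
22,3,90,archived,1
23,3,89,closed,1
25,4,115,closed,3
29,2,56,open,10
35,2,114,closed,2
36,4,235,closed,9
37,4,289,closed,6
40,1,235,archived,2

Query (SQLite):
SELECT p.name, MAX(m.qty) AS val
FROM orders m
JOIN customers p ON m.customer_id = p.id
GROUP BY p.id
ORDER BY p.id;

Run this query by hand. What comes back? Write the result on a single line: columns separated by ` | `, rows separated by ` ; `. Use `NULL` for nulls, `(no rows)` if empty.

Ravi | 8 ; Quinn | 10 ; Eve | 4 ; Sam | 9

Join each orders row to its customers via customer_id.
Group joined rows by customers.id; compute MAX(m.qty) per group.
  1: ids {5, 7, 11, 40} → MAX(m.qty)=8
  2: ids {29, 35} → MAX(m.qty)=10
  3: ids {2, 14, 22, 23} → MAX(m.qty)=4
  4: ids {25, 36, 37} → MAX(m.qty)=9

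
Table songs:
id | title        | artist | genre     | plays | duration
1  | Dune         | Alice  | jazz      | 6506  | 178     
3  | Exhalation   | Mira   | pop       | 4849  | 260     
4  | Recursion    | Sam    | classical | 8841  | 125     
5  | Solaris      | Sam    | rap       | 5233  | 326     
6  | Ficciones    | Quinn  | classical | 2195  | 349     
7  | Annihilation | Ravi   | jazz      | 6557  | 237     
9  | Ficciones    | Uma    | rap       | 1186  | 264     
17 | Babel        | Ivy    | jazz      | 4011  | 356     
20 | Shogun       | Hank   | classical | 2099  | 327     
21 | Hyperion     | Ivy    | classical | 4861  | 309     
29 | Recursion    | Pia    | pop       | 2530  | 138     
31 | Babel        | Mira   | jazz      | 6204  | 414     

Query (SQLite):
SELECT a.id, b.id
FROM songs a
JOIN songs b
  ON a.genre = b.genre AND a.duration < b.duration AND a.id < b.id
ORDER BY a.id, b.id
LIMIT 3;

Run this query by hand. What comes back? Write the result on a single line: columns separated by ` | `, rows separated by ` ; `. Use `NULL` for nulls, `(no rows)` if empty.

Pairs (a,b) with same genre, a.duration < b.duration, a.id < b.id.
genre groups: classical:{4,6,20,21} jazz:{1,7,17,31} pop:{3,29} rap:{5,9}
Ordered by (a.id, b.id); first 3.

1 | 7 ; 1 | 17 ; 1 | 31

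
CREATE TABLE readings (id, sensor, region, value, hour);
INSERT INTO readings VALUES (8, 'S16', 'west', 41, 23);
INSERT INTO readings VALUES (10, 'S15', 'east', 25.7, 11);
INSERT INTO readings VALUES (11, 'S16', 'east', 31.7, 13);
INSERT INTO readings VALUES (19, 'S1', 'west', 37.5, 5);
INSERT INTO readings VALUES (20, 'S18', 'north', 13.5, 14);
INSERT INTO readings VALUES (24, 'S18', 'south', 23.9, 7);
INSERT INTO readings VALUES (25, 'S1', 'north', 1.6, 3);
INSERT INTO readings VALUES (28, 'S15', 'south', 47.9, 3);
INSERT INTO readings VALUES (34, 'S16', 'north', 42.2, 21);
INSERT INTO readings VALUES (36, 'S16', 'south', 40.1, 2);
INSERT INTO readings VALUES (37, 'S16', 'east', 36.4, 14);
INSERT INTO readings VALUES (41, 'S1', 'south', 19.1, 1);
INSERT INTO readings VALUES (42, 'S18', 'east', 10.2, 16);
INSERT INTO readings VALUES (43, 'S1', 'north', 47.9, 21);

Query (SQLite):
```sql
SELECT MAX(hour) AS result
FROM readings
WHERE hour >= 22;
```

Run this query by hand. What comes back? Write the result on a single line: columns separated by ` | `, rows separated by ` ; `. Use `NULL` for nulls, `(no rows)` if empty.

23

Rows where hour >= 22 → hour values: [23].
MAX of non-NULL values = 23.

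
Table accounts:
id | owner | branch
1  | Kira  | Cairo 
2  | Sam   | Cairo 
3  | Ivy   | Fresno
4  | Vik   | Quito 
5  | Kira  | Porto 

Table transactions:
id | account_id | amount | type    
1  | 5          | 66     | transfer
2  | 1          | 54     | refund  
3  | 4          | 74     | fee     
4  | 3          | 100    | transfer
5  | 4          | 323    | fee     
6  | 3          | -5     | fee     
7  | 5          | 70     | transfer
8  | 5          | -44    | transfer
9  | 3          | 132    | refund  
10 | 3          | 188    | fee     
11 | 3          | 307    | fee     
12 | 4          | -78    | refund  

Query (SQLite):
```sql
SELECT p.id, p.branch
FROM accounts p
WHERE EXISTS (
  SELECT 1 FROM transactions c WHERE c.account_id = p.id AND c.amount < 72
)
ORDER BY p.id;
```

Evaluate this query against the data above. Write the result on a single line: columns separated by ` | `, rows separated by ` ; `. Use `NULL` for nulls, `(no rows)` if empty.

1 | Cairo ; 3 | Fresno ; 4 | Quito ; 5 | Porto

For each accounts row, check whether any transactions with matching account_id has amount < 72.
Keep rows where that is true.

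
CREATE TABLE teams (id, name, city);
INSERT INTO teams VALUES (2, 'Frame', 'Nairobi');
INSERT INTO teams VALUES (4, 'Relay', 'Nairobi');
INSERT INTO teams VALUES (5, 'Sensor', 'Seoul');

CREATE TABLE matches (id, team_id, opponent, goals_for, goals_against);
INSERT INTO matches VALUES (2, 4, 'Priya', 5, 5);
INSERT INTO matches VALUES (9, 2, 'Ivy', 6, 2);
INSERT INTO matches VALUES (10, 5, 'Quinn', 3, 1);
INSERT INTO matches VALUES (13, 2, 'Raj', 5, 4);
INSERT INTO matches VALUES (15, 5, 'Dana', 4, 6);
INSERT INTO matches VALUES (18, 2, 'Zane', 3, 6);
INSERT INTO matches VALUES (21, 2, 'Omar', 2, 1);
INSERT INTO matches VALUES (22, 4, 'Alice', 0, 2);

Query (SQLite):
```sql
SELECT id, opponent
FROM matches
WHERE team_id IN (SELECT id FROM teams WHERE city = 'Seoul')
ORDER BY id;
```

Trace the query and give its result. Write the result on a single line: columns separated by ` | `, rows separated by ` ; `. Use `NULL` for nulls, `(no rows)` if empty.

10 | Quinn ; 15 | Dana

Inner query: teams.id where city = 'Seoul'.
Outer: keep matches rows whose team_id is in that set.
Inner query → {5}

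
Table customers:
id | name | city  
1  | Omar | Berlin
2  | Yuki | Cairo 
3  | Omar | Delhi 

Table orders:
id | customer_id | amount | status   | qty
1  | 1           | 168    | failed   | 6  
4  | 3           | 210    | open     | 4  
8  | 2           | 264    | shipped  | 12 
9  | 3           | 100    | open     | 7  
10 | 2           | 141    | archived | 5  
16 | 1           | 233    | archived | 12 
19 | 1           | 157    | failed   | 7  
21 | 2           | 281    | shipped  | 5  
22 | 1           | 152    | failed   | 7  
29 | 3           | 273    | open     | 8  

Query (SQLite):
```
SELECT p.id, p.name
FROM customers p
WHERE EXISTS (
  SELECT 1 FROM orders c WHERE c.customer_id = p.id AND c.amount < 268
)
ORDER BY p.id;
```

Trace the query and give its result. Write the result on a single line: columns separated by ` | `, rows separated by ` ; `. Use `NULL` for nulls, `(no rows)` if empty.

1 | Omar ; 2 | Yuki ; 3 | Omar

For each customers row, check whether any orders with matching customer_id has amount < 268.
Keep rows where that is true.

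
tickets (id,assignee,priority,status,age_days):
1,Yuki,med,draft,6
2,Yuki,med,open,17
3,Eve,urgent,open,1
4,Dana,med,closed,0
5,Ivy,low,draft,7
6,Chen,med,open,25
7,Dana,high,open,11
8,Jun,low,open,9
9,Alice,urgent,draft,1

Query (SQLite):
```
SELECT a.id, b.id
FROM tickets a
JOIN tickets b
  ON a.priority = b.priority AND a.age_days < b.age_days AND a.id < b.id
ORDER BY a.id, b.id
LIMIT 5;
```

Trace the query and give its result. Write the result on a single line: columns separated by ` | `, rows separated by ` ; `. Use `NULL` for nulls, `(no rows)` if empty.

Pairs (a,b) with same priority, a.age_days < b.age_days, a.id < b.id.
priority groups: high:{7} low:{5,8} med:{1,2,4,6} urgent:{3,9}
Ordered by (a.id, b.id); first 5.

1 | 2 ; 1 | 6 ; 2 | 6 ; 4 | 6 ; 5 | 8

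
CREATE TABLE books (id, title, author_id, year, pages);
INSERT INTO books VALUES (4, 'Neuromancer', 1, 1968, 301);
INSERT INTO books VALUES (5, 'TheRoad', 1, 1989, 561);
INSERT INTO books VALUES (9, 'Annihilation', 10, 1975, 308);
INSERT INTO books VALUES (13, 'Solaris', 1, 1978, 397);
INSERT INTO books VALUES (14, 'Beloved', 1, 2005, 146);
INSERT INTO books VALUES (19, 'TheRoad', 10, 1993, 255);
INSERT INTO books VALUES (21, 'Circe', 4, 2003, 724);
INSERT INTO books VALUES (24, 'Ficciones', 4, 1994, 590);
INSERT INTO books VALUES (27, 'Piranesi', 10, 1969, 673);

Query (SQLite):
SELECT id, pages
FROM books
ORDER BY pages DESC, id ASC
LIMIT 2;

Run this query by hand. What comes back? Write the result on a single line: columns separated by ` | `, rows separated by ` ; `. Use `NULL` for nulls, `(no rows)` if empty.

Sort by pages desc, tiebreak id asc: (724, id=21), (673, id=27), (590, id=24), (561, id=5), (397, id=13) …. Take first 2.

21 | 724 ; 27 | 673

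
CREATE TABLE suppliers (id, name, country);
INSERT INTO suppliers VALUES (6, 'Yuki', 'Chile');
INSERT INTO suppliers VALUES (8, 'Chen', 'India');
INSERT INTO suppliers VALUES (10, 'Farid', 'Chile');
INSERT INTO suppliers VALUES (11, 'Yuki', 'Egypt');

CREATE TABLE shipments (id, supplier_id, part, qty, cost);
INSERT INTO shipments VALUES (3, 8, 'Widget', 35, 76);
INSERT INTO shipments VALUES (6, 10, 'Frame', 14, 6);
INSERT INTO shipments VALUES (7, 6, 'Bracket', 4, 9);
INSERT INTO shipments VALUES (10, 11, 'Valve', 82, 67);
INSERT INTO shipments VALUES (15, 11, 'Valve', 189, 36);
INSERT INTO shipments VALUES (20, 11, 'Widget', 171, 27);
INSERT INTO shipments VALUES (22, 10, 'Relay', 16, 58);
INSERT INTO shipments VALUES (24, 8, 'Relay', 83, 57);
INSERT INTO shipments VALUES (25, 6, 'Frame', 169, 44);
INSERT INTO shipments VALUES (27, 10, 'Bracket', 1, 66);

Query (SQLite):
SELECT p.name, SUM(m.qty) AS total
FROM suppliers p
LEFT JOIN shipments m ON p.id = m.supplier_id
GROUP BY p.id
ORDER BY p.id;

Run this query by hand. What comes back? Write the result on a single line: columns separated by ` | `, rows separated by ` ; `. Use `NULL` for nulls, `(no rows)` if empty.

Yuki | 173 ; Chen | 118 ; Farid | 31 ; Yuki | 442

LEFT JOIN keeps every suppliers row; unmatched ones get NULL for shipments columns.
Group by suppliers.id and compute SUM(m.qty). SUM over an all-NULL group is NULL.
  6: ids {7, 25} → SUM(m.qty)=173
  8: ids {3, 24} → SUM(m.qty)=118
  10: ids {6, 22, 27} → SUM(m.qty)=31
  11: ids {10, 15, 20} → SUM(m.qty)=442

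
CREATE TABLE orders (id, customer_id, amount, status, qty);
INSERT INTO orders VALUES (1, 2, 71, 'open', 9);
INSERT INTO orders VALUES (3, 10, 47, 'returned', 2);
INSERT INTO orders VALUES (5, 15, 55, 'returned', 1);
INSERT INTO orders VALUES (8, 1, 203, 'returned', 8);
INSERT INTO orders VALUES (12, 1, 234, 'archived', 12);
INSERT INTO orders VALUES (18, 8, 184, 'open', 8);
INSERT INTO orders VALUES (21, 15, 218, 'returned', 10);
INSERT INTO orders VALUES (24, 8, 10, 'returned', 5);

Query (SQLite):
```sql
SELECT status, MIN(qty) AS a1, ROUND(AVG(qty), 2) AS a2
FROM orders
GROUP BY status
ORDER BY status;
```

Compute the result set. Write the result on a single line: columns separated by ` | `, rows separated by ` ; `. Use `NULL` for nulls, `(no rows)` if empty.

Group orders by status.
Per group compute: MIN(qty), ROUND(AVG(qty), 2).
  archived: ids {12} → MIN(qty)=12, ROUND(AVG(qty), 2)=12
  open: ids {1, 18} → MIN(qty)=8, ROUND(AVG(qty), 2)=8.5
  returned: ids {3, 5, 8, 21, 24} → MIN(qty)=1, ROUND(AVG(qty), 2)=5.2

archived | 12 | 12 ; open | 8 | 8.5 ; returned | 1 | 5.2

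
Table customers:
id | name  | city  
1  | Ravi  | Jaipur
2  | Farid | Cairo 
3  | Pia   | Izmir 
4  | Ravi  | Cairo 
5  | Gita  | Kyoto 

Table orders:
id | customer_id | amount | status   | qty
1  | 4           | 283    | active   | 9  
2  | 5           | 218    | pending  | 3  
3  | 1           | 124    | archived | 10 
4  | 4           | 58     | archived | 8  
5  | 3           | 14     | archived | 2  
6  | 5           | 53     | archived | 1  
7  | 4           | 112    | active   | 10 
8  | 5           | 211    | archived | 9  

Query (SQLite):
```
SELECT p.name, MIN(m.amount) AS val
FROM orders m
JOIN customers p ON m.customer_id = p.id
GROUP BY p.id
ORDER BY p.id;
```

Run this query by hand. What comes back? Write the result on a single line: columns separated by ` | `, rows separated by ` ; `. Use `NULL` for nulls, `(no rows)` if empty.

Join each orders row to its customers via customer_id.
Group joined rows by customers.id; compute MIN(m.amount) per group.
  1: ids {3} → MIN(m.amount)=124
  3: ids {5} → MIN(m.amount)=14
  4: ids {1, 4, 7} → MIN(m.amount)=58
  5: ids {2, 6, 8} → MIN(m.amount)=53

Ravi | 124 ; Pia | 14 ; Ravi | 58 ; Gita | 53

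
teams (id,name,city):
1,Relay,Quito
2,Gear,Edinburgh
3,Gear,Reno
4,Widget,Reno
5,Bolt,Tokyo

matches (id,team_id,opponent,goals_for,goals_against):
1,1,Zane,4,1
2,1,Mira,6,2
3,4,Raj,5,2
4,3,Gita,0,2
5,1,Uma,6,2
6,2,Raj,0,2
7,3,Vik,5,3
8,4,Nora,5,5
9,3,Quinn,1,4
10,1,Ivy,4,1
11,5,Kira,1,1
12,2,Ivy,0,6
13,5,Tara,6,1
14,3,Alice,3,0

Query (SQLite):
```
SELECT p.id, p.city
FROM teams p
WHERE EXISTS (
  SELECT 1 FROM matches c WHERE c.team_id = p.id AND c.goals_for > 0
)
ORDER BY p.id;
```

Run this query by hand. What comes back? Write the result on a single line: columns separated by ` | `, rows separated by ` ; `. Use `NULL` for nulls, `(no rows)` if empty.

1 | Quito ; 3 | Reno ; 4 | Reno ; 5 | Tokyo

For each teams row, check whether any matches with matching team_id has goals_for > 0.
Keep rows where that is true.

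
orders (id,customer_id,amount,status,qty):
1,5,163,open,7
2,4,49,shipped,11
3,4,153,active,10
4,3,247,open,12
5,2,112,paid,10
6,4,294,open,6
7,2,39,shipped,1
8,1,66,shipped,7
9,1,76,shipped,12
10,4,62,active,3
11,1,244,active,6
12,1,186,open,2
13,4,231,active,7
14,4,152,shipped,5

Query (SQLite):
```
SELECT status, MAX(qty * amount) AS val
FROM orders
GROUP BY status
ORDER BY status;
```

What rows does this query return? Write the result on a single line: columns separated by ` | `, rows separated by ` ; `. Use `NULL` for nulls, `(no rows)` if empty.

For each row compute qty * amount.
Group by status; take MAX of the expression per group.
  active: ids {3, 10, 11, 13} → MAX(qty * amount)=1617
  open: ids {1, 4, 6, 12} → MAX(qty * amount)=2964
  paid: ids {5} → MAX(qty * amount)=1120
  shipped: ids {2, 7, 8, 9, 14} → MAX(qty * amount)=912

active | 1617 ; open | 2964 ; paid | 1120 ; shipped | 912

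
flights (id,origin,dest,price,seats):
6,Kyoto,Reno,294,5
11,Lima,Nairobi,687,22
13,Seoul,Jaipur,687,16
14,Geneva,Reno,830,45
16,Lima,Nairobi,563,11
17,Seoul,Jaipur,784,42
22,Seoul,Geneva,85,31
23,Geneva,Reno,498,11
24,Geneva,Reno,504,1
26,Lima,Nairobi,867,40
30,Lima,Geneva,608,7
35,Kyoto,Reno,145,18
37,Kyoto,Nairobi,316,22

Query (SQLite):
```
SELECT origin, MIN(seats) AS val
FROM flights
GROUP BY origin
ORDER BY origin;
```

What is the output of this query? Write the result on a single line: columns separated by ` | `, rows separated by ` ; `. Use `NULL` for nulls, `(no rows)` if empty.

Partition flights by origin; compute MIN(seats) within each group.
  Geneva: ids {14, 23, 24} → MIN(seats)=1
  Kyoto: ids {6, 35, 37} → MIN(seats)=5
  Lima: ids {11, 16, 26, 30} → MIN(seats)=7
  Seoul: ids {13, 17, 22} → MIN(seats)=16

Geneva | 1 ; Kyoto | 5 ; Lima | 7 ; Seoul | 16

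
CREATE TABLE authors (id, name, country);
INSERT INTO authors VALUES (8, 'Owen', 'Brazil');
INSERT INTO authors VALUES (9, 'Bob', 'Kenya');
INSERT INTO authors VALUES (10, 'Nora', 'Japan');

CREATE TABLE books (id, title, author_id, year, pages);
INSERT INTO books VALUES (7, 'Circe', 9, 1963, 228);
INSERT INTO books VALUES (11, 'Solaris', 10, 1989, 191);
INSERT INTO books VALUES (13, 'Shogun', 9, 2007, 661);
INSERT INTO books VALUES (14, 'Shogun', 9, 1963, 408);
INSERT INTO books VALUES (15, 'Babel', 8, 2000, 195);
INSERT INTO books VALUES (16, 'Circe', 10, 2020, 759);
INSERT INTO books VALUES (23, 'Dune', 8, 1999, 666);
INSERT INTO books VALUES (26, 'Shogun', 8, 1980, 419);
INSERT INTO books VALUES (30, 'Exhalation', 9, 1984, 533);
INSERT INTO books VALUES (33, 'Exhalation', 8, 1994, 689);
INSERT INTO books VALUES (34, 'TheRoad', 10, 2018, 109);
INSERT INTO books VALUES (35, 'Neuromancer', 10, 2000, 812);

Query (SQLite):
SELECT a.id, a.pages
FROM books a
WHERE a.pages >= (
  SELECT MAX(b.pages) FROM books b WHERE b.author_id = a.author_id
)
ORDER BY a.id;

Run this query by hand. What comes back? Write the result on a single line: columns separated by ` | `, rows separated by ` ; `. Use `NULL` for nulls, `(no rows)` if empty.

For each books row a, compute MAX(pages) over rows sharing a.author_id.
Keep row a if a.pages >= that per-group MAX.
  author_id=8: MAX(pages) = 689
  author_id=9: MAX(pages) = 661
  author_id=10: MAX(pages) = 812

13 | 661 ; 33 | 689 ; 35 | 812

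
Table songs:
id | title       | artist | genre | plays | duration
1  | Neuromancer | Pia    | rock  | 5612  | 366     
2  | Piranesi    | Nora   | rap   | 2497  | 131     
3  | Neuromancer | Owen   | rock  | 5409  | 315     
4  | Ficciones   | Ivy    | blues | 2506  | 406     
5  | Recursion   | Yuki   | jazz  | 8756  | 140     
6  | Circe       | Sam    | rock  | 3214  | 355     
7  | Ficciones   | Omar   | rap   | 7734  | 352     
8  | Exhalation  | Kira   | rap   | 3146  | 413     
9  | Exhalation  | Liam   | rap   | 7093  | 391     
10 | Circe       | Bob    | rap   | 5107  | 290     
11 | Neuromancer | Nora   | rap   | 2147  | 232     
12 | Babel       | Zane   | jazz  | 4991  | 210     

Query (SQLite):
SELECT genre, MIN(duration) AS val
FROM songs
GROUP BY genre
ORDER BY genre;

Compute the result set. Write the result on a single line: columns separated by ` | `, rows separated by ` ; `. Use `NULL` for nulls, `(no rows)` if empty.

blues | 406 ; jazz | 140 ; rap | 131 ; rock | 315

Partition songs by genre; compute MIN(duration) within each group.
  blues: ids {4} → MIN(duration)=406
  jazz: ids {5, 12} → MIN(duration)=140
  rap: ids {2, 7, 8, 9, 10, 11} → MIN(duration)=131
  rock: ids {1, 3, 6} → MIN(duration)=315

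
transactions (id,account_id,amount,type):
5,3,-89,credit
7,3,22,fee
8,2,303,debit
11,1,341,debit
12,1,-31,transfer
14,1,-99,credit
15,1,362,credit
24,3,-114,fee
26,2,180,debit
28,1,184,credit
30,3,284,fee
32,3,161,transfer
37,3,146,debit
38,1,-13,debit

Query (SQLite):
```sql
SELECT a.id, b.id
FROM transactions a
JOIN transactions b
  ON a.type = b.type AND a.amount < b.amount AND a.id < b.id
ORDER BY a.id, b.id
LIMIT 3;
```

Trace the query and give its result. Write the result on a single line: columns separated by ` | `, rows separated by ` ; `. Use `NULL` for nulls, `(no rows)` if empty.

5 | 15 ; 5 | 28 ; 7 | 30

Pairs (a,b) with same type, a.amount < b.amount, a.id < b.id.
type groups: credit:{5,14,15,28} debit:{8,11,26,37,38} fee:{7,24,30} transfer:{12,32}
Ordered by (a.id, b.id); first 3.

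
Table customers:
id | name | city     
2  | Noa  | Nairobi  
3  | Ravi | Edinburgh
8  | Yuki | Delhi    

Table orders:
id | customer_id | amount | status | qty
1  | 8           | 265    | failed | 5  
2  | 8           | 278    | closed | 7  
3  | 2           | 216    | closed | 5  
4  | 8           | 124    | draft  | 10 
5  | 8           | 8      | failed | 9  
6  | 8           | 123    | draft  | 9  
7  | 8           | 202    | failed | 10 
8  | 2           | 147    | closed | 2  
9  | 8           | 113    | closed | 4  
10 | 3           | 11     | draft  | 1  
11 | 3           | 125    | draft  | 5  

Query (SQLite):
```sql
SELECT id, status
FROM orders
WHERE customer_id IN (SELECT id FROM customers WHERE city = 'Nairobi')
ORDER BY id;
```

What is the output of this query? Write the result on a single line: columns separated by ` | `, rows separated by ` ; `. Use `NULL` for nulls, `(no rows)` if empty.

Inner query: customers.id where city = 'Nairobi'.
Outer: keep orders rows whose customer_id is in that set.
Inner query → {2}

3 | closed ; 8 | closed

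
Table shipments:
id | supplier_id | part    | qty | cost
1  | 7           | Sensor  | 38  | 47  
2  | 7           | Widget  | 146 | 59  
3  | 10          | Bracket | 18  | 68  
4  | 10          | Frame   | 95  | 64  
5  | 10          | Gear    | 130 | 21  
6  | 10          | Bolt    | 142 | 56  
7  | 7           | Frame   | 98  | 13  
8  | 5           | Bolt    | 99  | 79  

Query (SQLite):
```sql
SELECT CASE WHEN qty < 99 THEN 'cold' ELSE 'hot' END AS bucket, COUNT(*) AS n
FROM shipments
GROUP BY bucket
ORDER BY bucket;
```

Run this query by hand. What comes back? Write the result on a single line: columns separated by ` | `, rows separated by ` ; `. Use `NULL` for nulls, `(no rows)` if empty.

cold | 4 ; hot | 4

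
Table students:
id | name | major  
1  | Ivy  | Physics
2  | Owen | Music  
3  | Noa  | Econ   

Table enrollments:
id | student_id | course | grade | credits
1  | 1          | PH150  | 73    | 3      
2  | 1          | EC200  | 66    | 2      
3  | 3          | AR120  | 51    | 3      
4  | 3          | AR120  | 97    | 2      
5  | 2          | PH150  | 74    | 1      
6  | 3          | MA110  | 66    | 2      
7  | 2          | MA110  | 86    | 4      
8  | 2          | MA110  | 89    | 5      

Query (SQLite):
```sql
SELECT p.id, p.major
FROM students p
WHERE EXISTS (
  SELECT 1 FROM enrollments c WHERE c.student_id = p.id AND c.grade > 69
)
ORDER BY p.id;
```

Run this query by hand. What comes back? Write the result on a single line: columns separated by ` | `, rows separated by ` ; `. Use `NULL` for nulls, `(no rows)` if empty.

1 | Physics ; 2 | Music ; 3 | Econ

For each students row, check whether any enrollments with matching student_id has grade > 69.
Keep rows where that is true.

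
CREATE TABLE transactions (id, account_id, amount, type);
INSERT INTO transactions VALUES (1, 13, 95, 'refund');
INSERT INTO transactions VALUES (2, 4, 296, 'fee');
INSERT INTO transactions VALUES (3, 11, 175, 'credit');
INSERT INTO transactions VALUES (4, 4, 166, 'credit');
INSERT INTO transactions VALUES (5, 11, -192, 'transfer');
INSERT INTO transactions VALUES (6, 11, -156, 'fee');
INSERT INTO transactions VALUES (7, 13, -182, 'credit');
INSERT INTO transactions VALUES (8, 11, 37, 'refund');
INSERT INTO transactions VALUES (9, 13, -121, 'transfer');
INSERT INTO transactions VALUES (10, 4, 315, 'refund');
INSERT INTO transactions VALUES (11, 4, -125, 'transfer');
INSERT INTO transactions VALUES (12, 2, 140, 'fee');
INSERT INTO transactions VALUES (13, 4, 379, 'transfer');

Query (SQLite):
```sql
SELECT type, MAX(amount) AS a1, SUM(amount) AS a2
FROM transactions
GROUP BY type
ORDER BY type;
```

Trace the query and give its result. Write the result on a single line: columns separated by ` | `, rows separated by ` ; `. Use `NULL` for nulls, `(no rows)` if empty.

credit | 175 | 159 ; fee | 296 | 280 ; refund | 315 | 447 ; transfer | 379 | -59

Group transactions by type.
Per group compute: MAX(amount), SUM(amount).
  credit: ids {3, 4, 7} → MAX(amount)=175, SUM(amount)=159
  fee: ids {2, 6, 12} → MAX(amount)=296, SUM(amount)=280
  refund: ids {1, 8, 10} → MAX(amount)=315, SUM(amount)=447
  transfer: ids {5, 9, 11, 13} → MAX(amount)=379, SUM(amount)=-59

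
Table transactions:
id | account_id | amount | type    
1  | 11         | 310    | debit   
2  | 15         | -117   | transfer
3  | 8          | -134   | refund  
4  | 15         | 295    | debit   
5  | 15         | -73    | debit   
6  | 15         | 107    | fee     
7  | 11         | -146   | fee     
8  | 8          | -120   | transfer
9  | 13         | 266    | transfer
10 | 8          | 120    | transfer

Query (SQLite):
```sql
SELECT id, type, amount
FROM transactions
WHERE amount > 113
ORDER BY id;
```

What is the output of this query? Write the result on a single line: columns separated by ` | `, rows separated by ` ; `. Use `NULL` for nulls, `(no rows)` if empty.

amount > 113: ids {1, 4, 9, 10}

1 | debit | 310 ; 4 | debit | 295 ; 9 | transfer | 266 ; 10 | transfer | 120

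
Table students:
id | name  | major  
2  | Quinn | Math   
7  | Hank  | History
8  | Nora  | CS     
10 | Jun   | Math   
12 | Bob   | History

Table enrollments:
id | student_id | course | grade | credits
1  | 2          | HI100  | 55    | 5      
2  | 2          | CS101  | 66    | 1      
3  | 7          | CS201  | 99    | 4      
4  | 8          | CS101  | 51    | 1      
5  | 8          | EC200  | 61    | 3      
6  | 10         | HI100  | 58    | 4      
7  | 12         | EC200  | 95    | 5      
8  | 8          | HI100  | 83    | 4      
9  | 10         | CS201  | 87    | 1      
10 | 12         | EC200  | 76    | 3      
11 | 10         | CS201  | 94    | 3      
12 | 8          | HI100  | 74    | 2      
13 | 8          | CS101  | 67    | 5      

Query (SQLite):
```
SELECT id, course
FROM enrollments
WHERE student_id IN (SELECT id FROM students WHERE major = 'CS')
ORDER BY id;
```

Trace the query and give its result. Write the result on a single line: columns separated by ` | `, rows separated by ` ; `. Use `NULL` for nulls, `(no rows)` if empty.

Inner query: students.id where major = 'CS'.
Outer: keep enrollments rows whose student_id is in that set.
Inner query → {8}

4 | CS101 ; 5 | EC200 ; 8 | HI100 ; 12 | HI100 ; 13 | CS101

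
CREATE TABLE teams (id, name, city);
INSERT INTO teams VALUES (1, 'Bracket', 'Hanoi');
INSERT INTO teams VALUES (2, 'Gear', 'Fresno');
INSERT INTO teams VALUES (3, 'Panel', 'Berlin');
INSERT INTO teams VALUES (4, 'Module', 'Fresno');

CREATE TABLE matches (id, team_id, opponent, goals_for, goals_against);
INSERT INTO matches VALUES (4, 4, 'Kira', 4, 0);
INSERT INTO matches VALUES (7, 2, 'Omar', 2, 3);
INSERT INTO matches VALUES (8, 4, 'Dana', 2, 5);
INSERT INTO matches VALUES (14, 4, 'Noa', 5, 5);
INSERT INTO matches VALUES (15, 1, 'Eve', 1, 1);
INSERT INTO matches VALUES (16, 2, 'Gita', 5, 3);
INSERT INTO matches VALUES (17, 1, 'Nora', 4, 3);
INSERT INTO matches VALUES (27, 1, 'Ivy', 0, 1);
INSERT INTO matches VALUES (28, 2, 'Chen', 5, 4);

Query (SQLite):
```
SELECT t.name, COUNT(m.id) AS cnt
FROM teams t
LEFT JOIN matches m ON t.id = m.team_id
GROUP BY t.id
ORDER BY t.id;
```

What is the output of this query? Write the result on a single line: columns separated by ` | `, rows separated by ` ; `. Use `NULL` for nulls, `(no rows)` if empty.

Bracket | 3 ; Gear | 3 ; Panel | 0 ; Module | 3

LEFT JOIN keeps every teams row; unmatched ones get NULL for matches columns.
Group by teams.id and compute COUNT(m.id). COUNT(col) of an all-NULL group is 0.
  1: ids {15, 17, 27} → COUNT(m.id)=3
  2: ids {7, 16, 28} → COUNT(m.id)=3
  3: ids {—} → COUNT(m.id)=0
  4: ids {4, 8, 14} → COUNT(m.id)=3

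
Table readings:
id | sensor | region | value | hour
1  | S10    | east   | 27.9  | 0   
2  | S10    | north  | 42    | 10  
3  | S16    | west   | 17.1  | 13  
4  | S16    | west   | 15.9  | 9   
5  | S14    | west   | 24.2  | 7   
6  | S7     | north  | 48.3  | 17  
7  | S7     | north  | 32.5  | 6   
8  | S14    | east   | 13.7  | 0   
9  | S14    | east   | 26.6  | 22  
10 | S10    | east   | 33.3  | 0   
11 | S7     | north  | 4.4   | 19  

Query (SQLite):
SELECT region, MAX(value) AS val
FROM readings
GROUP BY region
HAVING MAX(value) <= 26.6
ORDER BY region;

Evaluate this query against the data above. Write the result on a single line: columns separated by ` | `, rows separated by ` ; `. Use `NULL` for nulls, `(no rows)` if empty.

west | 24.2

Partition readings by region; compute MAX(value) within each group.
HAVING: keep groups where MAX(value) <= 26.6.
  east: ids {1, 8, 9, 10} → MAX(value)=33.3
  north: ids {2, 6, 7, 11} → MAX(value)=48.3
  west: ids {3, 4, 5} → MAX(value)=24.2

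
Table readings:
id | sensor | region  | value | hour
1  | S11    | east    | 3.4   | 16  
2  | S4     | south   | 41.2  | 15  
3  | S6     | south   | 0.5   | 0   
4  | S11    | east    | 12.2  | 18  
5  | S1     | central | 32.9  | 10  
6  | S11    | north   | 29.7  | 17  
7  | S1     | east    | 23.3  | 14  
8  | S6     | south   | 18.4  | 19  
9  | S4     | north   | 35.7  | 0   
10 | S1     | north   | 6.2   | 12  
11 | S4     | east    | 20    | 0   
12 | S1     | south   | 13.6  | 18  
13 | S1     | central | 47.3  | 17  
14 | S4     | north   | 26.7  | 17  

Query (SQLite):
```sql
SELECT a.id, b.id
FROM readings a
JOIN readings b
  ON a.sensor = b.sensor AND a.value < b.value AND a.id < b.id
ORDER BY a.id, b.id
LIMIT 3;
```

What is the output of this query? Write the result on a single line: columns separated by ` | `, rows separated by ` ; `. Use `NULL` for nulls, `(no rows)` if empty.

1 | 4 ; 1 | 6 ; 3 | 8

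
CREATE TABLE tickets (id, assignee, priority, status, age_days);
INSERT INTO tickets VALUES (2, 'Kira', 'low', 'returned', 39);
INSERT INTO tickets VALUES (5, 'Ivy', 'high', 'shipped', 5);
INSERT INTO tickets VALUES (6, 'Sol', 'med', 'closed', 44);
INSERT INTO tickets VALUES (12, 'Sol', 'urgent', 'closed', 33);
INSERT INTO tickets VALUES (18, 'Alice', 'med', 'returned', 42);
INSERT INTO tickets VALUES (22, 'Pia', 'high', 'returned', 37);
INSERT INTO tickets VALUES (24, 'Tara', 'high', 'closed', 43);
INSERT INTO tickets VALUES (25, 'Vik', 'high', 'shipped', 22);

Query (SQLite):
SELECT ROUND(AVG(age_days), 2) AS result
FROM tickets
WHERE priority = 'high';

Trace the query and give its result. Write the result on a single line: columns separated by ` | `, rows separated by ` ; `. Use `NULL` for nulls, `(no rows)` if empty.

26.75

Rows where priority='high' → age_days values: [5, 37, 43, 22].
AVG = 107 / 4 (rounded to 2 dp).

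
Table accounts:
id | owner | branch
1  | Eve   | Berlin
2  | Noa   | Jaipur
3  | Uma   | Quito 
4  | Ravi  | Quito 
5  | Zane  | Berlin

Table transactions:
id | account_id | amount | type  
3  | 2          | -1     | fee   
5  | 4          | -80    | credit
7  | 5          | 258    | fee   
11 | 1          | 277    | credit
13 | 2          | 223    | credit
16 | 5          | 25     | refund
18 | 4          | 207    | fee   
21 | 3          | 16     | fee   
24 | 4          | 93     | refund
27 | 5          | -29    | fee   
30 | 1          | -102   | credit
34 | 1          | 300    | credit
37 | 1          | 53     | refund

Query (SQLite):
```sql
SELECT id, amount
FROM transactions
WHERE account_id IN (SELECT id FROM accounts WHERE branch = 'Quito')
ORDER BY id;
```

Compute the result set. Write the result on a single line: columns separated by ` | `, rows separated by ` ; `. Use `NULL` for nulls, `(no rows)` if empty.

5 | -80 ; 18 | 207 ; 21 | 16 ; 24 | 93

Inner query: accounts.id where branch = 'Quito'.
Outer: keep transactions rows whose account_id is in that set.
Inner query → {3, 4}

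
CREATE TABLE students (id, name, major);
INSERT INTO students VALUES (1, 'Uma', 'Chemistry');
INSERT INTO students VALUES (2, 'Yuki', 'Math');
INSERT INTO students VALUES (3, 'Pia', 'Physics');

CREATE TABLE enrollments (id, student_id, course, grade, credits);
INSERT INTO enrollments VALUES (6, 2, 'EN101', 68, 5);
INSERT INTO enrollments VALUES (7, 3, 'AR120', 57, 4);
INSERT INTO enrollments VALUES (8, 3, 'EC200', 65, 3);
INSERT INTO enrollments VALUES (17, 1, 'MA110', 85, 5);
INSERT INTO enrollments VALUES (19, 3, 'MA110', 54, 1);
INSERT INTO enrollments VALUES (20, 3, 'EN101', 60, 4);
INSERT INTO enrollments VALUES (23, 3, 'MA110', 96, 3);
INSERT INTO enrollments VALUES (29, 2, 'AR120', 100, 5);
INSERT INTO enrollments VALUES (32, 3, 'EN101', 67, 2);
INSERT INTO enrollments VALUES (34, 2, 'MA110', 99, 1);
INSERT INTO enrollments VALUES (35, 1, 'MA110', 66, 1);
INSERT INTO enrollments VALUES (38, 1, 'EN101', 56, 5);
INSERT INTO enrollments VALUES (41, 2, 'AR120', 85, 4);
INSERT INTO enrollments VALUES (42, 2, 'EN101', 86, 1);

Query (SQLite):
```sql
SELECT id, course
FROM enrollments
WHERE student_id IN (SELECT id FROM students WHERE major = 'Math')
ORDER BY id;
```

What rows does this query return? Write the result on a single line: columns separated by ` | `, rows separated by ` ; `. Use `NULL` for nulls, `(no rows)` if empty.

Inner query: students.id where major = 'Math'.
Outer: keep enrollments rows whose student_id is in that set.
Inner query → {2}

6 | EN101 ; 29 | AR120 ; 34 | MA110 ; 41 | AR120 ; 42 | EN101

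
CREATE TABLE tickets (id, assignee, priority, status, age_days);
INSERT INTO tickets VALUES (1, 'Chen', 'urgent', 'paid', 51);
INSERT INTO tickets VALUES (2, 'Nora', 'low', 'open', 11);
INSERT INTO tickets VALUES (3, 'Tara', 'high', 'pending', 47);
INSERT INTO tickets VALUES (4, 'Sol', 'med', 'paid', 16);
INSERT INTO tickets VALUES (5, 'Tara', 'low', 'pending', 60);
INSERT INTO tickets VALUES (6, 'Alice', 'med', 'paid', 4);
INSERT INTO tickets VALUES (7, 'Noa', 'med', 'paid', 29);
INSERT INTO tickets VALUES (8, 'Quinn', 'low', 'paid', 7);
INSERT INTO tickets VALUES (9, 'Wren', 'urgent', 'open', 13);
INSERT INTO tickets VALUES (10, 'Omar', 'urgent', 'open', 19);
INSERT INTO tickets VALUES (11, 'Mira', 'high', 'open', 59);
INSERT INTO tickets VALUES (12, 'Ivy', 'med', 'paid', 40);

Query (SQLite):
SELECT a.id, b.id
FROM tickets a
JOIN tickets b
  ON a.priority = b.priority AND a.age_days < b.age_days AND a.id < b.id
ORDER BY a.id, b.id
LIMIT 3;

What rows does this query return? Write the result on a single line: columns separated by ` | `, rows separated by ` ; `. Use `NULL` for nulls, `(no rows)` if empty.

2 | 5 ; 3 | 11 ; 4 | 7

Pairs (a,b) with same priority, a.age_days < b.age_days, a.id < b.id.
priority groups: high:{3,11} low:{2,5,8} med:{4,6,7,12} urgent:{1,9,10}
Ordered by (a.id, b.id); first 3.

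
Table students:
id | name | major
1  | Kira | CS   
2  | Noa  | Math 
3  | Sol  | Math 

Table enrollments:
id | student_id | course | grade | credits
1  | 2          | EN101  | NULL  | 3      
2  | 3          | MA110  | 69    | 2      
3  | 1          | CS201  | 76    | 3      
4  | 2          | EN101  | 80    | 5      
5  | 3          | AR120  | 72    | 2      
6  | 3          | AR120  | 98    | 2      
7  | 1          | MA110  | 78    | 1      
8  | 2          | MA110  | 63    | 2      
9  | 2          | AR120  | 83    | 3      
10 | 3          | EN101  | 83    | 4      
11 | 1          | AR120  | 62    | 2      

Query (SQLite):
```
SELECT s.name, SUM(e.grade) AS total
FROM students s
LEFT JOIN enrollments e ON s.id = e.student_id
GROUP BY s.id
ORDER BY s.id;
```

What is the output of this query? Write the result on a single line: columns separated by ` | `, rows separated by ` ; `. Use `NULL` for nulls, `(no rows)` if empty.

LEFT JOIN keeps every students row; unmatched ones get NULL for enrollments columns.
Group by students.id and compute SUM(e.grade). SUM over an all-NULL group is NULL.
  1: ids {3, 7, 11} → SUM(e.grade)=216
  2: ids {1, 4, 8, 9} → SUM(e.grade)=226
  3: ids {2, 5, 6, 10} → SUM(e.grade)=322

Kira | 216 ; Noa | 226 ; Sol | 322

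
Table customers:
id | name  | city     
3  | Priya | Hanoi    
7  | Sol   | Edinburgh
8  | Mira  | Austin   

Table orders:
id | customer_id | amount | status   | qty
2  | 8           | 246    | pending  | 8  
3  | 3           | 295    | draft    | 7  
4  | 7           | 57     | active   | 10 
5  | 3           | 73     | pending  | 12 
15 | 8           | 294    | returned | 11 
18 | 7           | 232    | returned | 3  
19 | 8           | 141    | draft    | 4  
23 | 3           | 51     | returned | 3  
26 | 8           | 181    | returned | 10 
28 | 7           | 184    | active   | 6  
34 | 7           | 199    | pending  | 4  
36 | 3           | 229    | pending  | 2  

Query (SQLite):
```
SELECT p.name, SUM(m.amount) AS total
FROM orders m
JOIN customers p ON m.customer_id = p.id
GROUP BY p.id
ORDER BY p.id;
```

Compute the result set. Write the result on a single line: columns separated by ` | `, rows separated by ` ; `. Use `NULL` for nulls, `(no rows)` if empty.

Priya | 648 ; Sol | 672 ; Mira | 862

Join each orders row to its customers via customer_id.
Group joined rows by customers.id; compute SUM(m.amount) per group.
  3: ids {3, 5, 23, 36} → SUM(m.amount)=648
  7: ids {4, 18, 28, 34} → SUM(m.amount)=672
  8: ids {2, 15, 19, 26} → SUM(m.amount)=862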